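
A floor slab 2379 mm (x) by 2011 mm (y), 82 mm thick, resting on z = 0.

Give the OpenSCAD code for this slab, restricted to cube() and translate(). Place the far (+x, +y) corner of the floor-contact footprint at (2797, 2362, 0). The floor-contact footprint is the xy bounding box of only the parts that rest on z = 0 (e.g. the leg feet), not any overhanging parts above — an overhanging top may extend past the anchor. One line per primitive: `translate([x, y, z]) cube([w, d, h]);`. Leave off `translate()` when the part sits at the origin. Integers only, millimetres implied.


translate([418, 351, 0]) cube([2379, 2011, 82]);


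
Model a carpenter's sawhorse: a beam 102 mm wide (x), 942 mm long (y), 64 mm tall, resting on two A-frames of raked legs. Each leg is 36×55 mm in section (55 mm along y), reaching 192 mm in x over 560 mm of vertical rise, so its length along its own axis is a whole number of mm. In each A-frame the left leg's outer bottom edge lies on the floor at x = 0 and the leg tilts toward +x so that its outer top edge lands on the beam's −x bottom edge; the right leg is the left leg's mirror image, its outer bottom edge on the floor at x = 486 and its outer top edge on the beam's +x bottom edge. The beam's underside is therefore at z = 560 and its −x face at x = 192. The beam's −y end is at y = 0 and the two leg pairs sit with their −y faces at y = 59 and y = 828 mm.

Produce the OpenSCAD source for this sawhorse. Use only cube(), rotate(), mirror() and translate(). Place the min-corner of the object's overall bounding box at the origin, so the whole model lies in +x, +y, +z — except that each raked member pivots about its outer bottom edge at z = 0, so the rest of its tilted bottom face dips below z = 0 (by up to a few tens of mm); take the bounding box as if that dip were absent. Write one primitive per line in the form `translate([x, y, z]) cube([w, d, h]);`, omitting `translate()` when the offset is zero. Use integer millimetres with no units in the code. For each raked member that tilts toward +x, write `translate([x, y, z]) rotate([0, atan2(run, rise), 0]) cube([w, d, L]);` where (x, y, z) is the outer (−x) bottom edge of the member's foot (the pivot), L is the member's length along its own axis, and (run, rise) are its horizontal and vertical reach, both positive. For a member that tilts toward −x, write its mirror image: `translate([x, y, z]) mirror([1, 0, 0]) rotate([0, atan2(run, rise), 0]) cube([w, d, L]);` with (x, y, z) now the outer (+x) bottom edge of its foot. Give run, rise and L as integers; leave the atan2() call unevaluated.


translate([192, 0, 560]) cube([102, 942, 64]);
translate([0, 59, 0]) rotate([0, atan2(192, 560), 0]) cube([36, 55, 592]);
translate([486, 59, 0]) mirror([1, 0, 0]) rotate([0, atan2(192, 560), 0]) cube([36, 55, 592]);
translate([0, 828, 0]) rotate([0, atan2(192, 560), 0]) cube([36, 55, 592]);
translate([486, 828, 0]) mirror([1, 0, 0]) rotate([0, atan2(192, 560), 0]) cube([36, 55, 592]);


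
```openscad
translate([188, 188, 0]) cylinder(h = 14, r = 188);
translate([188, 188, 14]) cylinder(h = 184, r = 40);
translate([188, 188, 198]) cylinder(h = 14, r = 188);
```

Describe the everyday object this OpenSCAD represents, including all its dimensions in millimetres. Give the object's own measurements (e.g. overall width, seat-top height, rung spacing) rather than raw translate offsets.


A spool: two coaxial disc flanges of radius 188 mm and thickness 14 mm, joined by a core cylinder of radius 40 mm and height 184 mm. The lower flange rests on z = 0 and the three cylinders share a vertical axis.


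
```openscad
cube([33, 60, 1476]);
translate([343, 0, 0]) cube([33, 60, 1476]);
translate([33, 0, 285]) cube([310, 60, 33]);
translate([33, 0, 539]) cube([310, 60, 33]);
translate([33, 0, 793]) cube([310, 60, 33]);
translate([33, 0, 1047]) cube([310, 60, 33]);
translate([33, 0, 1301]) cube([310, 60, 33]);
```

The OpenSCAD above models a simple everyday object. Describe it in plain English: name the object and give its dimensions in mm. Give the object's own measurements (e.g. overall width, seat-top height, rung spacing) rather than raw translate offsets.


A straight ladder. Two 33×60 mm vertical rails, 1476 mm tall, stand 376 mm apart (outside-to-outside) with their front faces coplanar on the −y side. 5 rungs, each 60 mm deep and 33 mm tall, span between the inner faces of the rails, front faces flush with the rails. The lowest rung's underside is at z = 285 mm and rungs are spaced 254 mm apart (underside to underside).


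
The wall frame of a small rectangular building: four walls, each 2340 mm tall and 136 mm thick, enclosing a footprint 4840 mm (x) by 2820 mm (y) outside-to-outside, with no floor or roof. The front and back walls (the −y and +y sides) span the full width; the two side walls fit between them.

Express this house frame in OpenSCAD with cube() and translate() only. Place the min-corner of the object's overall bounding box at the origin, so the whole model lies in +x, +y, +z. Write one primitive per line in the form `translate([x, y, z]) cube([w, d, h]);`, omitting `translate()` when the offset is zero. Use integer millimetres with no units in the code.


cube([4840, 136, 2340]);
translate([0, 2684, 0]) cube([4840, 136, 2340]);
translate([0, 136, 0]) cube([136, 2548, 2340]);
translate([4704, 136, 0]) cube([136, 2548, 2340]);


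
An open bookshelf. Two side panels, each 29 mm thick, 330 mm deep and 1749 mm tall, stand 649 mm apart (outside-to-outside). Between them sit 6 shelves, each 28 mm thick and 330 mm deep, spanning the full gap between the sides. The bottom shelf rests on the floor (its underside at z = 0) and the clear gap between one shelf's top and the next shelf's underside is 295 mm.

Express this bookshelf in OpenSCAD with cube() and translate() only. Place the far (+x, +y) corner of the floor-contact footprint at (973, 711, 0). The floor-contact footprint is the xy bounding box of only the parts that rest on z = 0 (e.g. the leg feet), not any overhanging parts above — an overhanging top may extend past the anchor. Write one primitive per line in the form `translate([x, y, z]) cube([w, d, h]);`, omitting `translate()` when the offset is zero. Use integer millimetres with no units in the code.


translate([324, 381, 0]) cube([29, 330, 1749]);
translate([944, 381, 0]) cube([29, 330, 1749]);
translate([353, 381, 0]) cube([591, 330, 28]);
translate([353, 381, 323]) cube([591, 330, 28]);
translate([353, 381, 646]) cube([591, 330, 28]);
translate([353, 381, 969]) cube([591, 330, 28]);
translate([353, 381, 1292]) cube([591, 330, 28]);
translate([353, 381, 1615]) cube([591, 330, 28]);


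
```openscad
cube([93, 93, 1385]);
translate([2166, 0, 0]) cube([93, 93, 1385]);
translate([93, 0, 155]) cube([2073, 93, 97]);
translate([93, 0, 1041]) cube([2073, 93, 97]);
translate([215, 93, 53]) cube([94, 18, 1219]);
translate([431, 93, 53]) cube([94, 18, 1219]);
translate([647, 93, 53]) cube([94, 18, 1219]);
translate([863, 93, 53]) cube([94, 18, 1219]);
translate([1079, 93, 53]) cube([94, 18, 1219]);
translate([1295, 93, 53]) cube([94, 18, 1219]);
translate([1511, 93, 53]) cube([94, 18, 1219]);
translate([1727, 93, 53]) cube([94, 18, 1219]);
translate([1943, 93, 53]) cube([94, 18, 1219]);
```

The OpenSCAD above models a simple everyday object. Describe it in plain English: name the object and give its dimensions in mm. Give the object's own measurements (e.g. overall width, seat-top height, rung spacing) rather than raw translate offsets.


A fence section. Two 93×93 mm posts, 1385 mm tall, stand on the floor with a clear span of 2073 mm between their inner faces. Two horizontal rails of 93×97 mm section span the gap between the posts with their undersides at z = 155 mm and z = 1041 mm, flush with the posts' −y face. 9 pickets, each 94 mm wide, 18 mm thick and 1219 mm tall, are fixed to the +y face of the rails with their bottoms at z = 53 mm, spaced across the span with a 122 mm gap after the −x post and between neighbouring pickets, with 129 mm left before the +x post.


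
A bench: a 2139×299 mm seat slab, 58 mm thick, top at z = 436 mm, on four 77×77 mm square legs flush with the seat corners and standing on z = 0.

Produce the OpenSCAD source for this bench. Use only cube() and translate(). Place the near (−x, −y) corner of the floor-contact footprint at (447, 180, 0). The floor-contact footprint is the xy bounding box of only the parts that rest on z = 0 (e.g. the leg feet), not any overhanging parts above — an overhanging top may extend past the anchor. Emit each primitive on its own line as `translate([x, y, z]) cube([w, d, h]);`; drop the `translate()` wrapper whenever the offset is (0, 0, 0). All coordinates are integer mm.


// leg_h = 436 − 58 = 378
translate([447, 180, 378]) cube([2139, 299, 58]);
translate([447, 180, 0]) cube([77, 77, 378]);
translate([447, 402, 0]) cube([77, 77, 378]);
translate([2509, 180, 0]) cube([77, 77, 378]);
translate([2509, 402, 0]) cube([77, 77, 378]);


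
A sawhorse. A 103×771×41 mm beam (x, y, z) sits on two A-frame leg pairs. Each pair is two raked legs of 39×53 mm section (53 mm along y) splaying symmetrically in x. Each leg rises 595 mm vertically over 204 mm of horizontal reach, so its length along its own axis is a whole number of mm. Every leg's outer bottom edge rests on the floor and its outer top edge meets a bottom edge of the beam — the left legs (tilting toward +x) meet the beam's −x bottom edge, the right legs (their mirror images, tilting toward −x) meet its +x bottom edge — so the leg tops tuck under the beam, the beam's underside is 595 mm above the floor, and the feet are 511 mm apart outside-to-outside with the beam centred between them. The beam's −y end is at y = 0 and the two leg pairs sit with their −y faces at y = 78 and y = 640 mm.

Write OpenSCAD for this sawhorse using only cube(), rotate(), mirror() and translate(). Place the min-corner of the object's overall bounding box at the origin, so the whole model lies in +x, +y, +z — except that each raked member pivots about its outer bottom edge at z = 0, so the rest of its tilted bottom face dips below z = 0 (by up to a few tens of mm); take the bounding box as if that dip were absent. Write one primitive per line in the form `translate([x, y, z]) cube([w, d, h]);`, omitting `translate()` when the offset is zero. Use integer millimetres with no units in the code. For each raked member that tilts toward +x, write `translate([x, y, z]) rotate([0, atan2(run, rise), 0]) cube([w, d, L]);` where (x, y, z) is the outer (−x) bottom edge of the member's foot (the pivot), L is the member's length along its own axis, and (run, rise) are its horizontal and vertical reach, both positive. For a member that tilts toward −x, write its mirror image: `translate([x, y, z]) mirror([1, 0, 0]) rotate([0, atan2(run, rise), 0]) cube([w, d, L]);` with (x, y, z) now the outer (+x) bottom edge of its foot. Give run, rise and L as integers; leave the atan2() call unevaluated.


translate([204, 0, 595]) cube([103, 771, 41]);
translate([0, 78, 0]) rotate([0, atan2(204, 595), 0]) cube([39, 53, 629]);
translate([511, 78, 0]) mirror([1, 0, 0]) rotate([0, atan2(204, 595), 0]) cube([39, 53, 629]);
translate([0, 640, 0]) rotate([0, atan2(204, 595), 0]) cube([39, 53, 629]);
translate([511, 640, 0]) mirror([1, 0, 0]) rotate([0, atan2(204, 595), 0]) cube([39, 53, 629]);


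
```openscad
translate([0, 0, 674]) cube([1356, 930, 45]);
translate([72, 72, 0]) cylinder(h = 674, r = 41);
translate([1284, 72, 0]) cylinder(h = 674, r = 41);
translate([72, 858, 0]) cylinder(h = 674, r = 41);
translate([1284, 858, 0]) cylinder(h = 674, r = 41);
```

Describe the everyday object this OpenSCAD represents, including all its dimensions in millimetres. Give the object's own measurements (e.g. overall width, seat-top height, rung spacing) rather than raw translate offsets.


A rectangular dining table. The top is 1356×930×45 mm with its upper surface at z = 719 mm. It stands on four round legs of 82 mm diameter, each leg's bounding box inset 31 mm from the nearest pair of top edges, running from the floor to the underside of the top.


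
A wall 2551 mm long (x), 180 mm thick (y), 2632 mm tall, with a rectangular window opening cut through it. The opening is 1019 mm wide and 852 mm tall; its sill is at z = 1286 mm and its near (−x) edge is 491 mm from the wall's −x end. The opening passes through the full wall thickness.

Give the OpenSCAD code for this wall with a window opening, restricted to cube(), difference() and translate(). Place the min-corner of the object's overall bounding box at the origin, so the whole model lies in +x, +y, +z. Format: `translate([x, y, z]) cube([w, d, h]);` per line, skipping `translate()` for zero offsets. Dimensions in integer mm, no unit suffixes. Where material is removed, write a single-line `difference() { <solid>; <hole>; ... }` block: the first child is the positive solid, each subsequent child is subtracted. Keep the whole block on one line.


difference() { cube([2551, 180, 2632]); translate([491, 0, 1286]) cube([1019, 180, 852]); }


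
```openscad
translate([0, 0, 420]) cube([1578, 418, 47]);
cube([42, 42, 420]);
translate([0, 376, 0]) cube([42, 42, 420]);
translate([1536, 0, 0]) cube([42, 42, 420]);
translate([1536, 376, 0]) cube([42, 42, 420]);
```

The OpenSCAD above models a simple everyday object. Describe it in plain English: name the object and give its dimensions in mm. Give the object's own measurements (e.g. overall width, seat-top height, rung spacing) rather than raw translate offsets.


A bench: a 1578×418 mm seat slab, 47 mm thick, top at z = 467 mm, on four 42×42 mm square legs flush with the seat corners and standing on z = 0.


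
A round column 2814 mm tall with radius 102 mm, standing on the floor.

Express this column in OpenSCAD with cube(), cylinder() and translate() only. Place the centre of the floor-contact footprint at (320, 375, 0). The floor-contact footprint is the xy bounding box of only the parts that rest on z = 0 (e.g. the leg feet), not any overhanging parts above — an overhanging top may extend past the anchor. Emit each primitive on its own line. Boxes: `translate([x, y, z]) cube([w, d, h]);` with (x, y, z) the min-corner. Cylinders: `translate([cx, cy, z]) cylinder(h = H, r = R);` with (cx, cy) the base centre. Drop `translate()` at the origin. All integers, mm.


translate([320, 375, 0]) cylinder(h = 2814, r = 102);


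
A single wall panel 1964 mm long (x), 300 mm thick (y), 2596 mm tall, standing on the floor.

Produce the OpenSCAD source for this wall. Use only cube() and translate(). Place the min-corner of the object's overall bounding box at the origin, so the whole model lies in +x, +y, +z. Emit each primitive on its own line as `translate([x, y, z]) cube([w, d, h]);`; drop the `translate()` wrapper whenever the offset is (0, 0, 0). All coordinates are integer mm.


cube([1964, 300, 2596]);


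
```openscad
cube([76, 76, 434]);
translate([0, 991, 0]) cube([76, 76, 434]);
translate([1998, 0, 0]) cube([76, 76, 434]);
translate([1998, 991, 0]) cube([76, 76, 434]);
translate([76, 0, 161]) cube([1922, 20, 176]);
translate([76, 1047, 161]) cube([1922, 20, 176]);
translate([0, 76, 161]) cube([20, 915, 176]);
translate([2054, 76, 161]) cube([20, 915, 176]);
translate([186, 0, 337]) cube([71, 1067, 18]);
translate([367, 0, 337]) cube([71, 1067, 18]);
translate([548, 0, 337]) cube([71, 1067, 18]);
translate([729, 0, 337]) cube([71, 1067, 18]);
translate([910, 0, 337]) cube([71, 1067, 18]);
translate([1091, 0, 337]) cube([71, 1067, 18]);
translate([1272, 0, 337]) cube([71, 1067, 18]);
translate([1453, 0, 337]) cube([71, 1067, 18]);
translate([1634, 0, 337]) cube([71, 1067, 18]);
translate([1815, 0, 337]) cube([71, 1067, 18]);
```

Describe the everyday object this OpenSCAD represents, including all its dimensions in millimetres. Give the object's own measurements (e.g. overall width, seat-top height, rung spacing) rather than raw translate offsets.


A bed frame 2074 mm long (x) by 1067 mm wide (y). Four 76×76 mm corner posts, 434 mm tall, at the corners of the footprint. Four rails of 20 mm thickness and 176 mm height run between adjacent posts with their undersides at z = 161 mm, their outer faces flush with the outside of the frame (the two x-running rails run between the posts' inner faces; the two y-running rails run between the posts' inner faces). 10 slats, each 71 mm wide (x) and 18 mm thick, lie across the top of the two x-running rails, running the full 1067 mm width of the frame in y; along x they sit between the end posts with a 110 mm gap after the −x posts and between neighbouring slats, leaving 112 mm before the +x posts.


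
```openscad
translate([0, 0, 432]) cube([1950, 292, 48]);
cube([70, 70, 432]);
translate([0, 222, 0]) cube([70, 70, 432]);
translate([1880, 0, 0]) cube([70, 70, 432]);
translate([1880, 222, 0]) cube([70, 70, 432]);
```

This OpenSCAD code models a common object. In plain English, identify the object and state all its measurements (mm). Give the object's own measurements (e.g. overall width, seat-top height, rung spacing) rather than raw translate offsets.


A bench: a 1950×292 mm seat slab, 48 mm thick, top at z = 480 mm, on four 70×70 mm square legs flush with the seat corners and standing on z = 0.


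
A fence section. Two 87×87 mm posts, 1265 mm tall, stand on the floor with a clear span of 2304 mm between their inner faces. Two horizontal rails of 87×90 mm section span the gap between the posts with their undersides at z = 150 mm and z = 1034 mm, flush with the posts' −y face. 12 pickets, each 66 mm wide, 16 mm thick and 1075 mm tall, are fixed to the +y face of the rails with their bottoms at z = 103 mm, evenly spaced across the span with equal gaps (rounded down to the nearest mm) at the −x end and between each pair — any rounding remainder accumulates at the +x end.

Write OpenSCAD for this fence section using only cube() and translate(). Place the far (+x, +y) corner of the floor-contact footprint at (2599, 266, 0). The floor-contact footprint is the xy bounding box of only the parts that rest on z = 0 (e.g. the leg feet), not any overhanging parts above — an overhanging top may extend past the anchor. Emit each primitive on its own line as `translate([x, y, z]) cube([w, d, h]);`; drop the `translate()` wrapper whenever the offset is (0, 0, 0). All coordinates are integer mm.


translate([121, 179, 0]) cube([87, 87, 1265]);
translate([2512, 179, 0]) cube([87, 87, 1265]);
translate([208, 179, 150]) cube([2304, 87, 90]);
translate([208, 179, 1034]) cube([2304, 87, 90]);
translate([324, 266, 103]) cube([66, 16, 1075]);
translate([506, 266, 103]) cube([66, 16, 1075]);
translate([688, 266, 103]) cube([66, 16, 1075]);
translate([870, 266, 103]) cube([66, 16, 1075]);
translate([1052, 266, 103]) cube([66, 16, 1075]);
translate([1234, 266, 103]) cube([66, 16, 1075]);
translate([1416, 266, 103]) cube([66, 16, 1075]);
translate([1598, 266, 103]) cube([66, 16, 1075]);
translate([1780, 266, 103]) cube([66, 16, 1075]);
translate([1962, 266, 103]) cube([66, 16, 1075]);
translate([2144, 266, 103]) cube([66, 16, 1075]);
translate([2326, 266, 103]) cube([66, 16, 1075]);


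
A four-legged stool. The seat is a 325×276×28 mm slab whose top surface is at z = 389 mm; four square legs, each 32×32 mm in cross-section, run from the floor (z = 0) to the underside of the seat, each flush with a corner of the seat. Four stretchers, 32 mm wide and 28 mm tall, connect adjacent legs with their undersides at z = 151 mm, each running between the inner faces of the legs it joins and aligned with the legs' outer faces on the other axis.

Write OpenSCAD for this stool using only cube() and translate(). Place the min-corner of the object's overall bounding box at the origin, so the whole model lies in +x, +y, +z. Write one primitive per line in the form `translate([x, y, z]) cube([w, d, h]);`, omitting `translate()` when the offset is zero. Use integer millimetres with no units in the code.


translate([0, 0, 361]) cube([325, 276, 28]);
cube([32, 32, 361]);
translate([293, 0, 0]) cube([32, 32, 361]);
translate([0, 244, 0]) cube([32, 32, 361]);
translate([293, 244, 0]) cube([32, 32, 361]);
translate([32, 0, 151]) cube([261, 32, 28]);
translate([32, 244, 151]) cube([261, 32, 28]);
translate([0, 32, 151]) cube([32, 212, 28]);
translate([293, 32, 151]) cube([32, 212, 28]);


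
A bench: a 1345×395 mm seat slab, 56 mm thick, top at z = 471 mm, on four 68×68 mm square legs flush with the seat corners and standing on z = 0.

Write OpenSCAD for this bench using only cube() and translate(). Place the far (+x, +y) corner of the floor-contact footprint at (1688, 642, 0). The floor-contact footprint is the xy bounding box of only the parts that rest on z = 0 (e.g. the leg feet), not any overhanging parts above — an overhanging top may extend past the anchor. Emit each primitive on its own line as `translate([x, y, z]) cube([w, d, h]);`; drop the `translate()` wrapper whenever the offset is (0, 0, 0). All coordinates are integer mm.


translate([343, 247, 415]) cube([1345, 395, 56]);
translate([343, 247, 0]) cube([68, 68, 415]);
translate([343, 574, 0]) cube([68, 68, 415]);
translate([1620, 247, 0]) cube([68, 68, 415]);
translate([1620, 574, 0]) cube([68, 68, 415]);


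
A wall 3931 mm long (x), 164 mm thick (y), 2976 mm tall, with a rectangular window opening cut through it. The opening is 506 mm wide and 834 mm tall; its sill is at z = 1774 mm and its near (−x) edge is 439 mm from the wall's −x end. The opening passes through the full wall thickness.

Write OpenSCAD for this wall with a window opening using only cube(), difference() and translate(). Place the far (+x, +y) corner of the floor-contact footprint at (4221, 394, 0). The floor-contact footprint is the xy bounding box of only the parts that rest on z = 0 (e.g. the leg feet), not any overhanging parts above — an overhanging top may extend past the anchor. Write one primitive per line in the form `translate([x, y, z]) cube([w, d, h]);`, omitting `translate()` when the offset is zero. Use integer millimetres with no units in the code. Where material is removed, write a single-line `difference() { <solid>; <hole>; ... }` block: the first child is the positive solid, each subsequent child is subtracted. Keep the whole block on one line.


difference() { translate([290, 230, 0]) cube([3931, 164, 2976]); translate([729, 230, 1774]) cube([506, 164, 834]); }


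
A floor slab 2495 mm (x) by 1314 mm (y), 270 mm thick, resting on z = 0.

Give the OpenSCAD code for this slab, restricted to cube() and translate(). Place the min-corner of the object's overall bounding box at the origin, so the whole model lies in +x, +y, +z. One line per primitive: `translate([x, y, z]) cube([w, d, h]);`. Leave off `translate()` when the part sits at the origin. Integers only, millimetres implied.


cube([2495, 1314, 270]);


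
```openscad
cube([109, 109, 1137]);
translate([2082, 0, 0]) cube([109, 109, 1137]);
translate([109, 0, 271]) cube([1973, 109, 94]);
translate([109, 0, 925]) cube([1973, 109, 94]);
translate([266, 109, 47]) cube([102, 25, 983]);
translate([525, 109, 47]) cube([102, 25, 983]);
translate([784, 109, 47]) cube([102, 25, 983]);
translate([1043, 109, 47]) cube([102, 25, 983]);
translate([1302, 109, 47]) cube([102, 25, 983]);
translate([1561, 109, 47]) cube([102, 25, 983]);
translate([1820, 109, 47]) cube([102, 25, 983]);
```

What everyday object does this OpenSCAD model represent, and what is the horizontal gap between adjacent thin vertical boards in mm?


A fence section. The picket gap is 157 mm.

Two posts, two rails, 7 pickets — a fence section. Span 1973 mm holds 7 pickets of 102 mm with 8 equal gaps: ⌊(1973 − 7·102) / 8⌋ = 157 mm.


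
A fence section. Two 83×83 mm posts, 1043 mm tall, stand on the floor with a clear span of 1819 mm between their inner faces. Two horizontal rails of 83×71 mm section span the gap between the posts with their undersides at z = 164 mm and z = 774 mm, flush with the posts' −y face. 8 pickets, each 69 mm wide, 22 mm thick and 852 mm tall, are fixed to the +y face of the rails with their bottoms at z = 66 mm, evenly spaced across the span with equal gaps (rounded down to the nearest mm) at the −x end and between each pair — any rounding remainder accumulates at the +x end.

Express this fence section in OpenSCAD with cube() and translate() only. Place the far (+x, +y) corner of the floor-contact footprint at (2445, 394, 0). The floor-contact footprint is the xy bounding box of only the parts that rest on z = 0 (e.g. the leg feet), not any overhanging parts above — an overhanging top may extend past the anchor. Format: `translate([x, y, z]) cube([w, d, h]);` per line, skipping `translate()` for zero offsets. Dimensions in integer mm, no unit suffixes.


translate([460, 311, 0]) cube([83, 83, 1043]);
translate([2362, 311, 0]) cube([83, 83, 1043]);
translate([543, 311, 164]) cube([1819, 83, 71]);
translate([543, 311, 774]) cube([1819, 83, 71]);
translate([683, 394, 66]) cube([69, 22, 852]);
translate([892, 394, 66]) cube([69, 22, 852]);
translate([1101, 394, 66]) cube([69, 22, 852]);
translate([1310, 394, 66]) cube([69, 22, 852]);
translate([1519, 394, 66]) cube([69, 22, 852]);
translate([1728, 394, 66]) cube([69, 22, 852]);
translate([1937, 394, 66]) cube([69, 22, 852]);
translate([2146, 394, 66]) cube([69, 22, 852]);


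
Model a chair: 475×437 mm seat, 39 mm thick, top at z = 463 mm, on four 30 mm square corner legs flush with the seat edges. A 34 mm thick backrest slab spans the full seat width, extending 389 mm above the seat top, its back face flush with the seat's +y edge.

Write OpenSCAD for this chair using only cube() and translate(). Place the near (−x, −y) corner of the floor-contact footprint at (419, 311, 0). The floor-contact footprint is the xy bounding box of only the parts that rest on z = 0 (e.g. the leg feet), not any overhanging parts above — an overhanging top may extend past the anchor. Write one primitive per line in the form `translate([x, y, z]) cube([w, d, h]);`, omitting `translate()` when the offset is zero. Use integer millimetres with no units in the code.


translate([419, 311, 424]) cube([475, 437, 39]);
translate([419, 311, 0]) cube([30, 30, 424]);
translate([864, 311, 0]) cube([30, 30, 424]);
translate([419, 718, 0]) cube([30, 30, 424]);
translate([864, 718, 0]) cube([30, 30, 424]);
translate([419, 714, 463]) cube([475, 34, 389]);


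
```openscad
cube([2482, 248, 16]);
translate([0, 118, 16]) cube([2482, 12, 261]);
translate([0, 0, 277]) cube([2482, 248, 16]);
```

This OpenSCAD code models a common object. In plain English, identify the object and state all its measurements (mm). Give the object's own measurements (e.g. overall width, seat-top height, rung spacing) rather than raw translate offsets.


An I-beam lying along x, 2482 mm long. Overall section height 293 mm. Two flanges 248 mm wide (y) and 16 mm thick, one on the floor and one at the top; a web 12 mm thick runs between them, centred on the flange width.


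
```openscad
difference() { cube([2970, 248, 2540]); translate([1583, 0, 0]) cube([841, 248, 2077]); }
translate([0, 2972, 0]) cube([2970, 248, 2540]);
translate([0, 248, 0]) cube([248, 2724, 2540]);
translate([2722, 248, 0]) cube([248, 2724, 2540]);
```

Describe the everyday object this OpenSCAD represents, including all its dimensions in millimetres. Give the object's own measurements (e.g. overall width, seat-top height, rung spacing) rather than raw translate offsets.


A single room: four walls, each 2540 mm tall and 248 mm thick, enclosing an outside footprint 2970×3220 mm (x × y), no floor or roof. The front and back walls (−y and +y sides) run the full x-width; the side walls fit between their inner faces. A door opening 841 mm wide and 2077 mm tall is cut through the front wall from the floor up, its −x edge 1583 mm from the wall's −x end.


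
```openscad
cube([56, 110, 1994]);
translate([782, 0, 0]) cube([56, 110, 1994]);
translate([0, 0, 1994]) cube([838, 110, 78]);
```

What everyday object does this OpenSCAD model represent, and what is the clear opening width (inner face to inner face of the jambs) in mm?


A door frame. The clear opening width is 726 mm.

Two 1994 mm tall posts with a header on top — a door frame. The left jamb is 56 mm wide at x = 0; the right jamb starts at x = 782. The clear opening is 782 − 56 = 726 mm.


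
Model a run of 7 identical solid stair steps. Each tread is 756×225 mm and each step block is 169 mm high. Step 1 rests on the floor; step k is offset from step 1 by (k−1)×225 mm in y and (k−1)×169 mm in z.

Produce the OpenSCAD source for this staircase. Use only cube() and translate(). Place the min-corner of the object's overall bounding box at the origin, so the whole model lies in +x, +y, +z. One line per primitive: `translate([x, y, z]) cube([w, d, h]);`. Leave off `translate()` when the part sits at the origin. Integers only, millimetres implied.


cube([756, 225, 169]);
translate([0, 225, 169]) cube([756, 225, 169]);
translate([0, 450, 338]) cube([756, 225, 169]);
translate([0, 675, 507]) cube([756, 225, 169]);
translate([0, 900, 676]) cube([756, 225, 169]);
translate([0, 1125, 845]) cube([756, 225, 169]);
translate([0, 1350, 1014]) cube([756, 225, 169]);


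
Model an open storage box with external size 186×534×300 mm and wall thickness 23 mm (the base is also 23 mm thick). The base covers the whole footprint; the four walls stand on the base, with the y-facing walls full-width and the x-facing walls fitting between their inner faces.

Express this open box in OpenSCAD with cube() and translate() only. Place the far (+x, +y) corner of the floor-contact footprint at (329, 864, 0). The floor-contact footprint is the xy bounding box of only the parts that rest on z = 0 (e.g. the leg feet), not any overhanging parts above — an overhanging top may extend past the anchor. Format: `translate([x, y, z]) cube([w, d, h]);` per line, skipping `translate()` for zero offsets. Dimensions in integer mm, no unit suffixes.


translate([143, 330, 0]) cube([186, 534, 23]);
translate([143, 330, 23]) cube([186, 23, 277]);
translate([143, 841, 23]) cube([186, 23, 277]);
translate([143, 353, 23]) cube([23, 488, 277]);
translate([306, 353, 23]) cube([23, 488, 277]);


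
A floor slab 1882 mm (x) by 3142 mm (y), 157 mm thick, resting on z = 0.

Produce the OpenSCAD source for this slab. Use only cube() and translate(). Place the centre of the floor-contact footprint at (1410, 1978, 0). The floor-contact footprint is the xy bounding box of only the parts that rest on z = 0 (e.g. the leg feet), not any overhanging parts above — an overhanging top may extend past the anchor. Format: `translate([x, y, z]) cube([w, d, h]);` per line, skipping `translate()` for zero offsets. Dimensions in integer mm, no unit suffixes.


translate([469, 407, 0]) cube([1882, 3142, 157]);


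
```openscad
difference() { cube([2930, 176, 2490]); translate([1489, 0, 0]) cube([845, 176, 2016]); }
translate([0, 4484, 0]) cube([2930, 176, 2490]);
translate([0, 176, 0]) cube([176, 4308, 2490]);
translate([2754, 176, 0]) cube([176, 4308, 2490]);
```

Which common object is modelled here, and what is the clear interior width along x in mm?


A single room. The interior width is 2578 mm.

Four walls enclosing a rectangle with a door in the front wall — a room. Outside width 2930 minus two 176 mm walls gives 2578 mm.


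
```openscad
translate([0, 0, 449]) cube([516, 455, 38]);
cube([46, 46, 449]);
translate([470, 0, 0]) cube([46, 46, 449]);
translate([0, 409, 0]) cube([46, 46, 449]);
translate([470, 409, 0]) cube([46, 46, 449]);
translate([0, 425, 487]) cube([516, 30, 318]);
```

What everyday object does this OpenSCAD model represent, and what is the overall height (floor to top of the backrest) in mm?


A chair. The overall height is 805 mm.

A slab on four corner posts with a tall panel at the back — a chair. The seat slab sits at z = 449 with thickness 38, and the 318 mm backrest starts at the seat top, so the overall height is 449 + 38 + 318 = 805 mm.


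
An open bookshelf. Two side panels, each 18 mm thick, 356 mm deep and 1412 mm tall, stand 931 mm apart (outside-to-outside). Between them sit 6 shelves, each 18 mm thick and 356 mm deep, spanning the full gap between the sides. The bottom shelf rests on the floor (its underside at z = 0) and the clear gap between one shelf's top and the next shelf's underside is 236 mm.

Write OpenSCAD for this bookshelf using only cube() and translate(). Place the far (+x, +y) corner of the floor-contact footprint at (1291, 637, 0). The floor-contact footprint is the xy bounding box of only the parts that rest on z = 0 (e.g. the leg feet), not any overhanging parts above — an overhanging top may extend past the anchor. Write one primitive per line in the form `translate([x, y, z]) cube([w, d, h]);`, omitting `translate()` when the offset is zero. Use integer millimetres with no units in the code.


translate([360, 281, 0]) cube([18, 356, 1412]);
translate([1273, 281, 0]) cube([18, 356, 1412]);
translate([378, 281, 0]) cube([895, 356, 18]);
translate([378, 281, 254]) cube([895, 356, 18]);
translate([378, 281, 508]) cube([895, 356, 18]);
translate([378, 281, 762]) cube([895, 356, 18]);
translate([378, 281, 1016]) cube([895, 356, 18]);
translate([378, 281, 1270]) cube([895, 356, 18]);


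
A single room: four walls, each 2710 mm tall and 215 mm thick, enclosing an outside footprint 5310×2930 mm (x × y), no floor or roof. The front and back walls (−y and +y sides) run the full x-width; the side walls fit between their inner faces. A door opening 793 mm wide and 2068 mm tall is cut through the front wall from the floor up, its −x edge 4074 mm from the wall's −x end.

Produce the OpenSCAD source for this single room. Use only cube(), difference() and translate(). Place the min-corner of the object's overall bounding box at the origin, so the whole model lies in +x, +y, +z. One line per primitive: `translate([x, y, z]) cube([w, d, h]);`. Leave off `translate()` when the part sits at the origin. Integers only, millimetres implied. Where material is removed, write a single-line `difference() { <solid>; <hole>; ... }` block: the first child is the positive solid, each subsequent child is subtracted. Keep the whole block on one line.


difference() { cube([5310, 215, 2710]); translate([4074, 0, 0]) cube([793, 215, 2068]); }
translate([0, 2715, 0]) cube([5310, 215, 2710]);
translate([0, 215, 0]) cube([215, 2500, 2710]);
translate([5095, 215, 0]) cube([215, 2500, 2710]);


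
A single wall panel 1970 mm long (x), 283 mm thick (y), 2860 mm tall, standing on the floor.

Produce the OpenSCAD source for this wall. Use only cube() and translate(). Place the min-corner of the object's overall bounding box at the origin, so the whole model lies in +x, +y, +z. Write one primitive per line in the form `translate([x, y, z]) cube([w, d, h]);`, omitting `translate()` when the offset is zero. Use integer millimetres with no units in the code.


cube([1970, 283, 2860]);


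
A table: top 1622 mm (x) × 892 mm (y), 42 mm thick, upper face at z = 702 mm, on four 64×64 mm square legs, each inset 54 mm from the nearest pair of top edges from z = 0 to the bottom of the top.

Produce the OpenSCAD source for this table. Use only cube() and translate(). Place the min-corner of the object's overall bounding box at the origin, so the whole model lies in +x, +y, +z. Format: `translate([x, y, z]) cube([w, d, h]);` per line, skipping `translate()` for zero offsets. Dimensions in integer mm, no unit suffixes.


translate([0, 0, 660]) cube([1622, 892, 42]);
translate([54, 54, 0]) cube([64, 64, 660]);
translate([1504, 54, 0]) cube([64, 64, 660]);
translate([54, 774, 0]) cube([64, 64, 660]);
translate([1504, 774, 0]) cube([64, 64, 660]);


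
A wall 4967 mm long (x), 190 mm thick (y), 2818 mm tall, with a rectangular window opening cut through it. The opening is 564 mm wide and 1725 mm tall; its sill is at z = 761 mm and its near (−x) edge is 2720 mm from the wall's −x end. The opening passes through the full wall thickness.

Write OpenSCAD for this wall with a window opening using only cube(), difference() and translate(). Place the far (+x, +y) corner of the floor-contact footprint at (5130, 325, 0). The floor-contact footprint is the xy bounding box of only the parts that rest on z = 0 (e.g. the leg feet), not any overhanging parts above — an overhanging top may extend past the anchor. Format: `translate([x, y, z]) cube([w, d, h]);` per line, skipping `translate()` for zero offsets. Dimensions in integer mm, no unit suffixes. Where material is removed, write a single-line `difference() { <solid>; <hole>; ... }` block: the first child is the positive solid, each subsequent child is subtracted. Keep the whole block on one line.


difference() { translate([163, 135, 0]) cube([4967, 190, 2818]); translate([2883, 135, 761]) cube([564, 190, 1725]); }


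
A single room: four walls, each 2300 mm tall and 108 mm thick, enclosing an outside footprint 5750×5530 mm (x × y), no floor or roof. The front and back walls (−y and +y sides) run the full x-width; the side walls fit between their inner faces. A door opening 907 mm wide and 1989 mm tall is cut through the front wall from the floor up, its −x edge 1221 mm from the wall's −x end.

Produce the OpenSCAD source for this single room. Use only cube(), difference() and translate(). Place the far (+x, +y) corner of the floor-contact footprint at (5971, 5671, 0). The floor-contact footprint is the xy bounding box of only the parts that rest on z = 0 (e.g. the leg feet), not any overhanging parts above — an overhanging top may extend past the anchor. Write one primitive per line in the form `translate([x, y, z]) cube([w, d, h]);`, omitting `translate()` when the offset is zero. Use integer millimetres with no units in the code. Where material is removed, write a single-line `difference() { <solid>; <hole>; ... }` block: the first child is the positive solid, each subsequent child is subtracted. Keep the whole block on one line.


difference() { translate([221, 141, 0]) cube([5750, 108, 2300]); translate([1442, 141, 0]) cube([907, 108, 1989]); }
translate([221, 5563, 0]) cube([5750, 108, 2300]);
translate([221, 249, 0]) cube([108, 5314, 2300]);
translate([5863, 249, 0]) cube([108, 5314, 2300]);


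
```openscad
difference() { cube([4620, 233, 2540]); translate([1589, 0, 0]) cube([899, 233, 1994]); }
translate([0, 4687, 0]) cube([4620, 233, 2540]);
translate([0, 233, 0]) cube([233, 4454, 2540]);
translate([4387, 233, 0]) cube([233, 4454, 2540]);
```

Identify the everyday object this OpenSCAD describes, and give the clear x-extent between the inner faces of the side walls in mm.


A single room. The interior width is 4154 mm.

Four walls enclosing a rectangle with a door in the front wall — a room. Outside width 4620 minus two 233 mm walls gives 4154 mm.


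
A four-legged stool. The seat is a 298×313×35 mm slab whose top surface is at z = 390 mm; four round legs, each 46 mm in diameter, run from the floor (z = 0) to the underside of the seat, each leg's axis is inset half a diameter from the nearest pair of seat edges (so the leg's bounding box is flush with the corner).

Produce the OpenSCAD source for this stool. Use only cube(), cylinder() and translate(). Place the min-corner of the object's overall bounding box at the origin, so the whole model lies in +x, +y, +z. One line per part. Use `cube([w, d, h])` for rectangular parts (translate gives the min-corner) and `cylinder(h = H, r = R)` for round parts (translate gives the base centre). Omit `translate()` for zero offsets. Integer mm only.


// leg_h = 390 - 35 = 355
translate([0, 0, 355]) cube([298, 313, 35]);
translate([23, 23, 0]) cylinder(h = 355, r = 23);
translate([275, 23, 0]) cylinder(h = 355, r = 23);
translate([23, 290, 0]) cylinder(h = 355, r = 23);
translate([275, 290, 0]) cylinder(h = 355, r = 23);


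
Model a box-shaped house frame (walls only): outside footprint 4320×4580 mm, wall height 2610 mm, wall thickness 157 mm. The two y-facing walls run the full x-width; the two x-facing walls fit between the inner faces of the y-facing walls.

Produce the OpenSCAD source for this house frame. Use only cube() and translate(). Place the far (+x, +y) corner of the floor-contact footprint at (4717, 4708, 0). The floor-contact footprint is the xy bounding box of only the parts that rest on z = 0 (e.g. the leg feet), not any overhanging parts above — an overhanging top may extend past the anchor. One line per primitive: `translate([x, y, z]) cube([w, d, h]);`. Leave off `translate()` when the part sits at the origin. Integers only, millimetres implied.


translate([397, 128, 0]) cube([4320, 157, 2610]);
translate([397, 4551, 0]) cube([4320, 157, 2610]);
translate([397, 285, 0]) cube([157, 4266, 2610]);
translate([4560, 285, 0]) cube([157, 4266, 2610]);
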